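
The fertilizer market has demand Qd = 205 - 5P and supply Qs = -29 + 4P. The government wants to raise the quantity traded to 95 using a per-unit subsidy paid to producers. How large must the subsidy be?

Required subsidy s = 9 per unit

At Q = 95, invert demand for the buyer price: Pb = (205 − 95)/5 = 22; invert supply for the seller price: Ps = (95 − (-29))/4 = 31.
The subsidy must fill the gap: s = Ps − Pb = 31 − 22 = 9.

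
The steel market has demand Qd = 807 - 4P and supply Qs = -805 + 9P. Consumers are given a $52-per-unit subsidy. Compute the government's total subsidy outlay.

Pre-subsidy: 807 - 4P = -805 + 9P gives P* = 124, Q* = 311.
With the rebate, buyers effectively pay Pb = Ps − 52, where Ps is the price sellers receive.
Demand in terms of Ps becomes Qd = 807 − 4(Ps − 52) = 1015 - 4Ps. Setting this equal to supply: 1015 - 4Ps = -805 + 9Ps, so Ps = 140.
Buyers pay Pb = 140 − 52 = 88; Q' = -805 + 9·140 = 455.
Government outlay = subsidy × quantity = 52 × 455 = 23660.

Government cost = $23660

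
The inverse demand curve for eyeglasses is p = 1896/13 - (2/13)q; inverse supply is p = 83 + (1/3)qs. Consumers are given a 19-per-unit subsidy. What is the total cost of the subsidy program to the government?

Government cost = 3192

Pre-subsidy: 1896/13 - (2/13)q = 83 + (1/3)q gives q* = 129 and p* = 126.
With the rebate, buyers effectively pay pb = ps − 19, where ps is the price sellers receive.
On the curves, pb = 1896/13 - (2/13)q and ps = 83 + (1/3)q; the wedge ps − pb = 19 gives 83 + (1/3)q − (1896/13 - (2/13)q) = 19, so q' = 168.
Then pb = 1896/13 − (2/13)·168 = 120 and ps = 83 + (1/3)·168 = 139.
Government outlay = subsidy × quantity = 19 × 168 = 3192.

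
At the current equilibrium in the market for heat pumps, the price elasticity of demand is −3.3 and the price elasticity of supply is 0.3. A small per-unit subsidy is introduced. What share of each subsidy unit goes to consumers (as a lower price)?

For a small subsidy around the equilibrium, the benefit split depends on the relative slopes, which at a point are proportional to the elasticities.
Buyer share = εs/(εs + |εd|) = 0.3/(0.3 + 3.3) = 1/12; seller share = |εd|/(εs + |εd|) = 11/12.

Consumer share = 1/12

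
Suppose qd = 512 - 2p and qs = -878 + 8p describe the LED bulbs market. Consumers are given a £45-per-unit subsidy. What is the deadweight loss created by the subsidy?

Deadweight loss = £1620

Pre-subsidy: 512 - 2p = -878 + 8p gives p* = 139, q* = 234.
With the rebate, buyers effectively pay pb = ps − 45, where ps is the price sellers receive.
Demand in terms of ps becomes qd = 512 − 2(ps − 45) = 602 - 2ps. Setting this equal to supply: 602 - 2ps = -878 + 8ps, so ps = 148.
Buyers pay pb = 148 − 45 = 103; q' = -878 + 8·148 = 306.
The subsidy expands output by 306 − 234 = 72 past the efficient level; on those units the gap between marginal cost and willingness to pay runs from 0 up to 45.
DWL = ½ × 45 × 72 = 1620.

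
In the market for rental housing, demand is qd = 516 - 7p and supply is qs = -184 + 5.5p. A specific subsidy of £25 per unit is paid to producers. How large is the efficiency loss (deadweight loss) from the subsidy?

Deadweight loss = £962.5

Pre-subsidy: 516 - 7p = -184 + 5.5p gives p* = 56, q* = 124.
With the subsidy, sellers receive ps = pb + 25 for each unit, where pb is the price buyers pay.
Supply in terms of pb becomes qs = -184 + 5.5(pb + 25) = -46.5 + 5.5pb. Setting this equal to demand: 516 - 7pb = -46.5 + 5.5pb, so pb = 45.
Sellers receive ps = 45 + 25 = 70; q' = 516 − 7·45 = 201.
The subsidy expands output by 201 − 124 = 77 past the efficient level; on those units the gap between marginal cost and willingness to pay runs from 0 up to 25.
DWL = ½ × 25 × 77 = 962.5.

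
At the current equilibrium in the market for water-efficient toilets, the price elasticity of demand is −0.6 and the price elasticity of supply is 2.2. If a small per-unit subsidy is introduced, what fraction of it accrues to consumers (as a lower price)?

Consumer share = 11/14

For a small subsidy around the equilibrium, the benefit split depends on the relative slopes, which at a point are proportional to the elasticities.
Buyer share = εs/(εs + |εd|) = 2.2/(2.2 + 0.6) = 11/14; seller share = |εd|/(εs + |εd|) = 3/14.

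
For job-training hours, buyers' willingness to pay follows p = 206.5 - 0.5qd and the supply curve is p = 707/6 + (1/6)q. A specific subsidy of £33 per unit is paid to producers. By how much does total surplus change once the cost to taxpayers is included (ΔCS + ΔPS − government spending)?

Net change in total surplus = -£816.75

Pre-subsidy: 206.5 - 0.5q = 707/6 + (1/6)q gives q* = 133 and p* = 140.
With the subsidy, sellers receive ps = pb + 33 for each unit, where pb is the price buyers pay.
On the curves, pb = 206.5 - 0.5q and ps = 707/6 + (1/6)q; the wedge ps − pb = 33 gives 707/6 + (1/6)q − (206.5 - 0.5q) = 33, so q' = 182.5.
Then pb = 206.5 − 0.5·182.5 = 115.25 and ps = 707/6 + (1/6)·182.5 = 148.25.
ΔCS = ½(133 + 182.5)(140 − 115.25) = 3904.3125; ΔPS = ½(133 + 182.5)(148.25 − 140) = 1301.4375.
Government spending = 33 × 182.5 = 6022.5.
Net change = 3904.3125 + 1301.4375 − 6022.5 = -816.75. The loss equals the DWL triangle ½·33·49.5.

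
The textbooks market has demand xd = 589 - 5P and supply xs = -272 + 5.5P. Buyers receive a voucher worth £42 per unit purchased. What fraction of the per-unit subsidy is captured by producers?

Producer share = 10/21

Pre-subsidy: 589 - 5P = -272 + 5.5P gives P* = 82, x* = 179.
With the rebate, buyers effectively pay Pb = Ps − 42, where Ps is the price sellers receive.
Demand in terms of Ps becomes xd = 589 − 5(Ps − 42) = 799 - 5Ps. Setting this equal to supply: 799 - 5Ps = -272 + 5.5Ps, so Ps = 102.
Buyers pay Pb = 102 − 42 = 60; x' = -272 + 5.5·102 = 289.
Buyers' price falls by P* − Pb = 82 − 60 = 22; sellers' price rises by Ps − P* = 102 − 82 = 20.
So producers capture 20/42 = 10/21 of each unit of subsidy.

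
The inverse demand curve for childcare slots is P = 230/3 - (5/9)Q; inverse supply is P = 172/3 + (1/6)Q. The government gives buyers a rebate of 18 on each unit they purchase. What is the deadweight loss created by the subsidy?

Deadweight loss = 2916/13

Pre-subsidy: 230/3 - (5/9)Q = 172/3 + (1/6)Q gives Q* = 348/13 and P* = 2410/39.
With the rebate, buyers effectively pay Pb = Ps − 18, where Ps is the price sellers receive.
On the curves, Pb = 230/3 - (5/9)Q and Ps = 172/3 + (1/6)Q; the wedge Ps − Pb = 18 gives 172/3 + (1/6)Q − (230/3 - (5/9)Q) = 18, so Q' = 672/13.
Then Pb = 230/3 − (5/9)·(672/13) = 1870/39 and Ps = 172/3 + (1/6)·(672/13) = 2572/39.
The subsidy expands output by 672/13 − 348/13 = 324/13 past the efficient level; on those units the gap between marginal cost and willingness to pay runs from 0 up to 18.
DWL = ½ × 18 × 324/13 = 2916/13.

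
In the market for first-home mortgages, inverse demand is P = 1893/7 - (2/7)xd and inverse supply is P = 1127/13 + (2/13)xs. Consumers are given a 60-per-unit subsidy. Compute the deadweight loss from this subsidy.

Deadweight loss = 4095

Pre-subsidy: 1893/7 - (2/7)x = 1127/13 + (2/13)x gives x* = 418 and P* = 151.
With the rebate, buyers effectively pay Pb = Ps − 60, where Ps is the price sellers receive.
On the curves, Pb = 1893/7 - (2/7)x and Ps = 1127/13 + (2/13)x; the wedge Ps − Pb = 60 gives 1127/13 + (2/13)x − (1893/7 - (2/7)x) = 60, so x' = 554.5.
Then Pb = 1893/7 − (2/7)·554.5 = 112 and Ps = 1127/13 + (2/13)·554.5 = 172.
The subsidy expands output by 554.5 − 418 = 136.5 past the efficient level; on those units the gap between marginal cost and willingness to pay runs from 0 up to 60.
DWL = ½ × 60 × 136.5 = 4095.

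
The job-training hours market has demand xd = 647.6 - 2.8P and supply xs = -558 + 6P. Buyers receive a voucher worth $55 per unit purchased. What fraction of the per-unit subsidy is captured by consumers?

Pre-subsidy: 647.6 - 2.8P = -558 + 6P gives P* = 137, x* = 264.
With the rebate, buyers effectively pay Pb = Ps − 55, where Ps is the price sellers receive.
Demand in terms of Ps becomes xd = 647.6 − 2.8(Ps − 55) = 801.6 - 2.8Ps. Setting this equal to supply: 801.6 - 2.8Ps = -558 + 6Ps, so Ps = 154.5.
Buyers pay Pb = 154.5 − 55 = 99.5; x' = -558 + 6·154.5 = 369.
Buyers' price falls by P* − Pb = 137 − 99.5 = 37.5; sellers' price rises by Ps − P* = 154.5 − 137 = 17.5.
So consumers capture 37.5/55 = 15/22 of each unit of subsidy.

Consumer share = 15/22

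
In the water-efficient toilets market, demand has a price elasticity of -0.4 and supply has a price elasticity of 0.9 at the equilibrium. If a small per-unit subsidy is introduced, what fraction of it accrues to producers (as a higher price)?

For a small subsidy around the equilibrium, the benefit split depends on the relative slopes, which at a point are proportional to the elasticities.
Buyer share = εs/(εs + |εd|) = 0.9/(0.9 + 0.4) = 9/13; seller share = |εd|/(εs + |εd|) = 4/13.
So producers capture 4/13 of the subsidy.

Producer share = 4/13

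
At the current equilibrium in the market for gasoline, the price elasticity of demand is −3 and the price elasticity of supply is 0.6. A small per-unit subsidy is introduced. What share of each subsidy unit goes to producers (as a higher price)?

For a small subsidy around the equilibrium, the benefit split depends on the relative slopes, which at a point are proportional to the elasticities.
Buyer share = εs/(εs + |εd|) = 0.6/(0.6 + 3) = 1/6; seller share = |εd|/(εs + |εd|) = 5/6.
So producers capture 5/6 of the subsidy.

Producer share = 5/6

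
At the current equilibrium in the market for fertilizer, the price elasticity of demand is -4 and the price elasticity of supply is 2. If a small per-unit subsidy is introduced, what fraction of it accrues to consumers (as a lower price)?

Consumer share = 1/3

For a small subsidy around the equilibrium, the benefit split depends on the relative slopes, which at a point are proportional to the elasticities.
Buyer share = εs/(εs + |εd|) = 2/(2 + 4) = 1/3; seller share = |εd|/(εs + |εd|) = 2/3.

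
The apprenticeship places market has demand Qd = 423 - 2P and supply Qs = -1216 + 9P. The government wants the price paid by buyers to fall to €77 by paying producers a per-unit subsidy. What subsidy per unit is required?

At a buyer price of 77, quantity demanded is 423 − 2·77 = 269.
Sellers supply 269 only when they receive Ps with -1216 + 9·Ps = 269, i.e. Ps = 165.
s = Ps − Pb = 165 − 77 = 88.

Required subsidy s = €88 per unit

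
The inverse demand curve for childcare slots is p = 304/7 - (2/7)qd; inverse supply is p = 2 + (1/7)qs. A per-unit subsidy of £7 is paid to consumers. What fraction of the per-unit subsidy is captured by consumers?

Consumer share = 2/3

Pre-subsidy: 304/7 - (2/7)q = 2 + (1/7)q gives q* = 290/3 and p* = 332/21.
With the rebate, buyers effectively pay pb = ps − 7, where ps is the price sellers receive.
On the curves, pb = 304/7 - (2/7)q and ps = 2 + (1/7)q; the wedge ps − pb = 7 gives 2 + (1/7)q − (304/7 - (2/7)q) = 7, so q' = 113.
Then pb = 304/7 − (2/7)·113 = 78/7 and ps = 2 + (1/7)·113 = 127/7.
Buyers' price falls by p* − pb = 332/21 − 78/7 = 14/3; sellers' price rises by ps − p* = 127/7 − 332/21 = 7/3.
So consumers capture (14/3)/7 = 2/3 of each unit of subsidy.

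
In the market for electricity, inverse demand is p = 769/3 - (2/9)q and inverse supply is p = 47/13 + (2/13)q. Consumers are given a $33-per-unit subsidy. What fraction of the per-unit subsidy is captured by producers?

Producer share = 9/22

Pre-subsidy: 769/3 - (2/9)q = 47/13 + (2/13)q gives q* = 672 and p* = 107.
With the rebate, buyers effectively pay pb = ps − 33, where ps is the price sellers receive.
On the curves, pb = 769/3 - (2/9)q and ps = 47/13 + (2/13)q; the wedge ps − pb = 33 gives 47/13 + (2/13)q − (769/3 - (2/9)q) = 33, so q' = 759.75.
Then pb = 769/3 − (2/9)·759.75 = 87.5 and ps = 47/13 + (2/13)·759.75 = 120.5.
Buyers' price falls by p* − pb = 107 − 87.5 = 19.5; sellers' price rises by ps − p* = 120.5 − 107 = 13.5.
So producers capture 13.5/33 = 9/22 of each unit of subsidy.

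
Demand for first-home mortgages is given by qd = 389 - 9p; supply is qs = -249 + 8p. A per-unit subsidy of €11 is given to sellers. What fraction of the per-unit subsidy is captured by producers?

Producer share = 9/17

Pre-subsidy: 389 - 9p = -249 + 8p gives p* = 638/17, q* = 871/17.
With the subsidy, sellers receive ps = pb + 11 for each unit, where pb is the price buyers pay.
Supply in terms of pb becomes qs = -249 + 8(pb + 11) = -161 + 8pb. Setting this equal to demand: 389 - 9pb = -161 + 8pb, so pb = 550/17.
Sellers receive ps = 550/17 + 11 = 737/17; q' = 389 − 9·(550/17) = 1663/17.
Buyers' price falls by p* − pb = 638/17 − 550/17 = 88/17; sellers' price rises by ps − p* = 737/17 − 638/17 = 99/17.
So producers capture (99/17)/11 = 9/17 of each unit of subsidy.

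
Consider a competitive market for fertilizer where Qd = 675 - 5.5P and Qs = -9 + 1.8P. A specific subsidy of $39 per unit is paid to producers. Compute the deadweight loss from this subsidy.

Pre-subsidy: 675 - 5.5P = -9 + 1.8P gives P* = 6840/73, Q* = 11655/73.
With the subsidy, sellers receive Ps = Pb + 39 for each unit, where Pb is the price buyers pay.
Supply in terms of Pb becomes Qs = -9 + 1.8(Pb + 39) = 61.2 + 1.8Pb. Setting this equal to demand: 675 - 5.5Pb = 61.2 + 1.8Pb, so Pb = 6138/73.
Sellers receive Ps = 6138/73 + 39 = 8985/73; Q' = 675 − 5.5·(6138/73) = 15516/73.
The subsidy expands output by 15516/73 − 11655/73 = 3861/73 past the efficient level; on those units the gap between marginal cost and willingness to pay runs from 0 up to 39.
DWL = ½ × 39 × 3861/73 = 150579/146.

Deadweight loss = 150579/146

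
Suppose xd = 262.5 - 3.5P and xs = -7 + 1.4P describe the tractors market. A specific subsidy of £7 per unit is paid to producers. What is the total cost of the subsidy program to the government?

Government cost = £539

Pre-subsidy: 262.5 - 3.5P = -7 + 1.4P gives P* = 55, x* = 70.
With the subsidy, sellers receive Ps = Pb + 7 for each unit, where Pb is the price buyers pay.
Supply in terms of Pb becomes xs = -7 + 1.4(Pb + 7) = 2.8 + 1.4Pb. Setting this equal to demand: 262.5 - 3.5Pb = 2.8 + 1.4Pb, so Pb = 53.
Sellers receive Ps = 53 + 7 = 60; x' = 262.5 − 3.5·53 = 77.
Government outlay = subsidy × quantity = 7 × 77 = 539.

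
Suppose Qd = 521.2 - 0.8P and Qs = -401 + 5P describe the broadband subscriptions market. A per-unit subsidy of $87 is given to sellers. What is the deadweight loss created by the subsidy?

Deadweight loss = $2610

Pre-subsidy: 521.2 - 0.8P = -401 + 5P gives P* = 159, Q* = 394.
With the subsidy, sellers receive Ps = Pb + 87 for each unit, where Pb is the price buyers pay.
Supply in terms of Pb becomes Qs = -401 + 5(Pb + 87) = 34 + 5Pb. Setting this equal to demand: 521.2 - 0.8Pb = 34 + 5Pb, so Pb = 84.
Sellers receive Ps = 84 + 87 = 171; Q' = 521.2 − 0.8·84 = 454.
The subsidy expands output by 454 − 394 = 60 past the efficient level; on those units the gap between marginal cost and willingness to pay runs from 0 up to 87.
DWL = ½ × 87 × 60 = 2610.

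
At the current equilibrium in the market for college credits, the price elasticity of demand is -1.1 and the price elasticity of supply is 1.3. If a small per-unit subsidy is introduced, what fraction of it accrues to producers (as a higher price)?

For a small subsidy around the equilibrium, the benefit split depends on the relative slopes, which at a point are proportional to the elasticities.
Buyer share = εs/(εs + |εd|) = 1.3/(1.3 + 1.1) = 13/24; seller share = |εd|/(εs + |εd|) = 11/24.
So producers capture 11/24 of the subsidy.

Producer share = 11/24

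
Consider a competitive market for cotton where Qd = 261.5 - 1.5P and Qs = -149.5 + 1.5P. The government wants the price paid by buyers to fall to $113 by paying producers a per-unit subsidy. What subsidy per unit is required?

Required subsidy s = $48 per unit

At a buyer price of 113, quantity demanded is 261.5 − 1.5·113 = 92.
Sellers supply 92 only when they receive Ps with -149.5 + 1.5·Ps = 92, i.e. Ps = 161.
s = Ps − Pb = 161 − 113 = 48.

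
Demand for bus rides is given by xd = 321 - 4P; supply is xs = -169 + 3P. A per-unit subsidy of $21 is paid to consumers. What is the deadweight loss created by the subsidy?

Deadweight loss = $378

Pre-subsidy: 321 - 4P = -169 + 3P gives P* = 70, x* = 41.
With the rebate, buyers effectively pay Pb = Ps − 21, where Ps is the price sellers receive.
Demand in terms of Ps becomes xd = 321 − 4(Ps − 21) = 405 - 4Ps. Setting this equal to supply: 405 - 4Ps = -169 + 3Ps, so Ps = 82.
Buyers pay Pb = 82 − 21 = 61; x' = -169 + 3·82 = 77.
The subsidy expands output by 77 − 41 = 36 past the efficient level; on those units the gap between marginal cost and willingness to pay runs from 0 up to 21.
DWL = ½ × 21 × 36 = 378.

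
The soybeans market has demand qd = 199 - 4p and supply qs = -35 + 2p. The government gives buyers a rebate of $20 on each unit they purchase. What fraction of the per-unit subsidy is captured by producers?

Producer share = 2/3

Pre-subsidy: 199 - 4p = -35 + 2p gives p* = 39, q* = 43.
With the rebate, buyers effectively pay pb = ps − 20, where ps is the price sellers receive.
Demand in terms of ps becomes qd = 199 − 4(ps − 20) = 279 - 4ps. Setting this equal to supply: 279 - 4ps = -35 + 2ps, so ps = 157/3.
Buyers pay pb = 157/3 − 20 = 97/3; q' = -35 + 2·(157/3) = 209/3.
Buyers' price falls by p* − pb = 39 − 97/3 = 20/3; sellers' price rises by ps − p* = 157/3 − 39 = 40/3.
So producers capture (40/3)/20 = 2/3 of each unit of subsidy.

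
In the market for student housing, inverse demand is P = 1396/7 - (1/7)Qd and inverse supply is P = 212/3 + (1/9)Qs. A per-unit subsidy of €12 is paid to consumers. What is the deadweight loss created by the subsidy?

Deadweight loss = €283.5

Pre-subsidy: 1396/7 - (1/7)Q = 212/3 + (1/9)Q gives Q* = 507 and P* = 127.
With the rebate, buyers effectively pay Pb = Ps − 12, where Ps is the price sellers receive.
On the curves, Pb = 1396/7 - (1/7)Q and Ps = 212/3 + (1/9)Q; the wedge Ps − Pb = 12 gives 212/3 + (1/9)Q − (1396/7 - (1/7)Q) = 12, so Q' = 554.25.
Then Pb = 1396/7 − (1/7)·554.25 = 120.25 and Ps = 212/3 + (1/9)·554.25 = 132.25.
The subsidy expands output by 554.25 − 507 = 47.25 past the efficient level; on those units the gap between marginal cost and willingness to pay runs from 0 up to 12.
DWL = ½ × 12 × 47.25 = 283.5.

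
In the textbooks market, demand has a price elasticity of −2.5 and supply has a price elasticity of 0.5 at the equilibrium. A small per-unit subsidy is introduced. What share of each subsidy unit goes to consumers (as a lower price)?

For a small subsidy around the equilibrium, the benefit split depends on the relative slopes, which at a point are proportional to the elasticities.
Buyer share = εs/(εs + |εd|) = 0.5/(0.5 + 2.5) = 1/6; seller share = |εd|/(εs + |εd|) = 5/6.

Consumer share = 1/6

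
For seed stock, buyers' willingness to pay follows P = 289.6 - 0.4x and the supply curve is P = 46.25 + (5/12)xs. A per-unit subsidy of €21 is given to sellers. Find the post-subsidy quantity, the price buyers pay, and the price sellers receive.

Pre-subsidy: 289.6 - 0.4x = 46.25 + (5/12)x gives x* = 14601/49 and P* = 8350/49.
With the subsidy, sellers receive Ps = Pb + 21 for each unit, where Pb is the price buyers pay.
On the curves, Pb = 289.6 - 0.4x and Ps = 46.25 + (5/12)x; the wedge Ps − Pb = 21 gives 46.25 + (5/12)x − (289.6 - 0.4x) = 21, so x' = 15861/49.
Then Pb = 289.6 − 0.4·(15861/49) = 7846/49 and Ps = 46.25 + (5/12)·(15861/49) = 8875/49.

x' = 15861/49; buyers pay 7846/49; sellers receive 8875/49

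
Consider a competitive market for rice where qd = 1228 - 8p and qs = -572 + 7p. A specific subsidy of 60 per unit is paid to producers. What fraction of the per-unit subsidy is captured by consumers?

Consumer share = 7/15

Pre-subsidy: 1228 - 8p = -572 + 7p gives p* = 120, q* = 268.
With the subsidy, sellers receive ps = pb + 60 for each unit, where pb is the price buyers pay.
Supply in terms of pb becomes qs = -572 + 7(pb + 60) = -152 + 7pb. Setting this equal to demand: 1228 - 8pb = -152 + 7pb, so pb = 92.
Sellers receive ps = 92 + 60 = 152; q' = 1228 − 8·92 = 492.
Buyers' price falls by p* − pb = 120 − 92 = 28; sellers' price rises by ps − p* = 152 − 120 = 32.
So consumers capture 28/60 = 7/15 of each unit of subsidy.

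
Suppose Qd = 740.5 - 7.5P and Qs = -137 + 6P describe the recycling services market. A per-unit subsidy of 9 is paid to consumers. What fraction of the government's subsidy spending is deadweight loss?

Pre-subsidy: 740.5 - 7.5P = -137 + 6P gives P* = 65, Q* = 253.
With the rebate, buyers effectively pay Pb = Ps − 9, where Ps is the price sellers receive.
Demand in terms of Ps becomes Qd = 740.5 − 7.5(Ps − 9) = 808 - 7.5Ps. Setting this equal to supply: 808 - 7.5Ps = -137 + 6Ps, so Ps = 70.
Buyers pay Pb = 70 − 9 = 61; Q' = -137 + 6·70 = 283.
ΔCS = ½(253 + 283)(65 − 61) = 1072; ΔPS = ½(253 + 283)(70 − 65) = 1340.
Government spending = 9 × 283 = 2547.
DWL = ½ × 9 × (283 − 253) = 135; fraction = 135 / 2547 = 15/283.

DWL / government spending = 15/283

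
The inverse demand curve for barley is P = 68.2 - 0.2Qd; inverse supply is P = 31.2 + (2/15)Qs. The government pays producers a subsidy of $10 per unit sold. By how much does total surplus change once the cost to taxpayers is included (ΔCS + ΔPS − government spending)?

Net change in total surplus = -$150

Pre-subsidy: 68.2 - 0.2Q = 31.2 + (2/15)Q gives Q* = 111 and P* = 46.
With the subsidy, sellers receive Ps = Pb + 10 for each unit, where Pb is the price buyers pay.
On the curves, Pb = 68.2 - 0.2Q and Ps = 31.2 + (2/15)Q; the wedge Ps − Pb = 10 gives 31.2 + (2/15)Q − (68.2 - 0.2Q) = 10, so Q' = 141.
Then Pb = 68.2 − 0.2·141 = 40 and Ps = 31.2 + (2/15)·141 = 50.
ΔCS = ½(111 + 141)(46 − 40) = 756; ΔPS = ½(111 + 141)(50 − 46) = 504.
Government spending = 10 × 141 = 1410.
Net change = 756 + 504 − 1410 = -150. The loss equals the DWL triangle ½·10·30.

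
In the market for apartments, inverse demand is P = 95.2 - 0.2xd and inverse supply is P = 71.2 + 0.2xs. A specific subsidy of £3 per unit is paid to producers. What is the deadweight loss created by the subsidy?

Pre-subsidy: 95.2 - 0.2x = 71.2 + 0.2x gives x* = 60 and P* = 83.2.
With the subsidy, sellers receive Ps = Pb + 3 for each unit, where Pb is the price buyers pay.
On the curves, Pb = 95.2 - 0.2x and Ps = 71.2 + 0.2x; the wedge Ps − Pb = 3 gives 71.2 + 0.2x − (95.2 - 0.2x) = 3, so x' = 67.5.
Then Pb = 95.2 − 0.2·67.5 = 81.7 and Ps = 71.2 + 0.2·67.5 = 84.7.
The subsidy expands output by 67.5 − 60 = 7.5 past the efficient level; on those units the gap between marginal cost and willingness to pay runs from 0 up to 3.
DWL = ½ × 3 × 7.5 = 11.25.

Deadweight loss = £11.25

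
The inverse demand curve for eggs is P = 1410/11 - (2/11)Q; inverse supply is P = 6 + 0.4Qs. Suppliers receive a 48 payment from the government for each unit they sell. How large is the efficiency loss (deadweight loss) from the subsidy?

Pre-subsidy: 1410/11 - (2/11)Q = 6 + 0.4Q gives Q* = 210 and P* = 90.
With the subsidy, sellers receive Ps = Pb + 48 for each unit, where Pb is the price buyers pay.
On the curves, Pb = 1410/11 - (2/11)Q and Ps = 6 + 0.4Q; the wedge Ps − Pb = 48 gives 6 + 0.4Q − (1410/11 - (2/11)Q) = 48, so Q' = 292.5.
Then Pb = 1410/11 − (2/11)·292.5 = 75 and Ps = 6 + 0.4·292.5 = 123.
The subsidy expands output by 292.5 − 210 = 82.5 past the efficient level; on those units the gap between marginal cost and willingness to pay runs from 0 up to 48.
DWL = ½ × 48 × 82.5 = 1980.

Deadweight loss = 1980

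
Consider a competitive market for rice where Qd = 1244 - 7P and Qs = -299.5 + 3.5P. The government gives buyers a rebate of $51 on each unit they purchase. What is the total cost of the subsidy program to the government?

Government cost = $17034

Pre-subsidy: 1244 - 7P = -299.5 + 3.5P gives P* = 147, Q* = 215.
With the rebate, buyers effectively pay Pb = Ps − 51, where Ps is the price sellers receive.
Demand in terms of Ps becomes Qd = 1244 − 7(Ps − 51) = 1601 - 7Ps. Setting this equal to supply: 1601 - 7Ps = -299.5 + 3.5Ps, so Ps = 181.
Buyers pay Pb = 181 − 51 = 130; Q' = -299.5 + 3.5·181 = 334.
Government outlay = subsidy × quantity = 51 × 334 = 17034.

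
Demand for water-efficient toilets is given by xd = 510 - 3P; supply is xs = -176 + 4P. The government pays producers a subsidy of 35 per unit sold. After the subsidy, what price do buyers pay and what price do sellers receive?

Pre-subsidy: 510 - 3P = -176 + 4P gives P* = 98, x* = 216.
With the subsidy, sellers receive Ps = Pb + 35 for each unit, where Pb is the price buyers pay.
Supply in terms of Pb becomes xs = -176 + 4(Pb + 35) = -36 + 4Pb. Setting this equal to demand: 510 - 3Pb = -36 + 4Pb, so Pb = 78.
Sellers receive Ps = 78 + 35 = 113; x' = 510 − 3·78 = 276.

Buyers pay 78; sellers receive 113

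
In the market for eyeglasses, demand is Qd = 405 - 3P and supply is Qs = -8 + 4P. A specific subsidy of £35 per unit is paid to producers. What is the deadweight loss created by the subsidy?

Pre-subsidy: 405 - 3P = -8 + 4P gives P* = 59, Q* = 228.
With the subsidy, sellers receive Ps = Pb + 35 for each unit, where Pb is the price buyers pay.
Supply in terms of Pb becomes Qs = -8 + 4(Pb + 35) = 132 + 4Pb. Setting this equal to demand: 405 - 3Pb = 132 + 4Pb, so Pb = 39.
Sellers receive Ps = 39 + 35 = 74; Q' = 405 − 3·39 = 288.
The subsidy expands output by 288 − 228 = 60 past the efficient level; on those units the gap between marginal cost and willingness to pay runs from 0 up to 35.
DWL = ½ × 35 × 60 = 1050.

Deadweight loss = £1050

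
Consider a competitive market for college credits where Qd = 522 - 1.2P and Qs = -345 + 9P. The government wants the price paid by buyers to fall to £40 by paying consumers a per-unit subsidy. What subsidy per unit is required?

At a buyer price of 40, quantity demanded is 522 − 1.2·40 = 474.
Sellers supply 474 only when they receive Ps with -345 + 9·Ps = 474, i.e. Ps = 91.
s = Ps − Pb = 91 − 40 = 51.

Required subsidy s = £51 per unit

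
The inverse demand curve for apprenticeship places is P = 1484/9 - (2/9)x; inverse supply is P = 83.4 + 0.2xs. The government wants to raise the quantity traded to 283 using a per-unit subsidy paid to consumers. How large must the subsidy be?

Required subsidy s = 38 per unit

At x = 283, from the demand curve buyers pay Pb = 1484/9 − (2/9)·283 = 102; from the supply curve sellers need Ps = 83.4 + 0.2·283 = 140.
The subsidy must fill the gap: s = Ps − Pb = 140 − 102 = 38.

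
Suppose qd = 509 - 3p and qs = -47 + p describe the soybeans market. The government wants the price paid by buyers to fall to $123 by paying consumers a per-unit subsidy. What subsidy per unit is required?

Required subsidy s = $64 per unit

At a buyer price of 123, quantity demanded is 509 − 3·123 = 140.
Sellers supply 140 only when they receive ps with -47 + 1·ps = 140, i.e. ps = 187.
s = ps − pb = 187 − 123 = 64.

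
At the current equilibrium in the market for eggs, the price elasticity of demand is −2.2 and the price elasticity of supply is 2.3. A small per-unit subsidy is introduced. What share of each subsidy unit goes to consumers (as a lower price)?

Consumer share = 23/45

For a small subsidy around the equilibrium, the benefit split depends on the relative slopes, which at a point are proportional to the elasticities.
Buyer share = εs/(εs + |εd|) = 2.3/(2.3 + 2.2) = 23/45; seller share = |εd|/(εs + |εd|) = 22/45.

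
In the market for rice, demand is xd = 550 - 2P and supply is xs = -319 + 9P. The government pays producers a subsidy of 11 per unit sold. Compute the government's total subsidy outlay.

Pre-subsidy: 550 - 2P = -319 + 9P gives P* = 79, x* = 392.
With the subsidy, sellers receive Ps = Pb + 11 for each unit, where Pb is the price buyers pay.
Supply in terms of Pb becomes xs = -319 + 9(Pb + 11) = -220 + 9Pb. Setting this equal to demand: 550 - 2Pb = -220 + 9Pb, so Pb = 70.
Sellers receive Ps = 70 + 11 = 81; x' = 550 − 2·70 = 410.
Government outlay = subsidy × quantity = 11 × 410 = 4510.

Government cost = 4510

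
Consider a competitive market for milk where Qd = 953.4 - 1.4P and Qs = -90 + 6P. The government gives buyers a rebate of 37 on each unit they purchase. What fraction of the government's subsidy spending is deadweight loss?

DWL / government spending = 1/38

Pre-subsidy: 953.4 - 1.4P = -90 + 6P gives P* = 141, Q* = 756.
With the rebate, buyers effectively pay Pb = Ps − 37, where Ps is the price sellers receive.
Demand in terms of Ps becomes Qd = 953.4 − 1.4(Ps − 37) = 1005.2 - 1.4Ps. Setting this equal to supply: 1005.2 - 1.4Ps = -90 + 6Ps, so Ps = 148.
Buyers pay Pb = 148 − 37 = 111; Q' = -90 + 6·148 = 798.
ΔCS = ½(756 + 798)(141 − 111) = 23310; ΔPS = ½(756 + 798)(148 − 141) = 5439.
Government spending = 37 × 798 = 29526.
DWL = ½ × 37 × (798 − 756) = 777; fraction = 777 / 29526 = 1/38.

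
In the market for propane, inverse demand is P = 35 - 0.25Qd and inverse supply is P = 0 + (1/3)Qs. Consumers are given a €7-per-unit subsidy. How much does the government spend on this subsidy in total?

Government cost = €504

Pre-subsidy: 35 - 0.25Q = 0 + (1/3)Q gives Q* = 60 and P* = 20.
With the rebate, buyers effectively pay Pb = Ps − 7, where Ps is the price sellers receive.
On the curves, Pb = 35 - 0.25Q and Ps = 0 + (1/3)Q; the wedge Ps − Pb = 7 gives 0 + (1/3)Q − (35 - 0.25Q) = 7, so Q' = 72.
Then Pb = 35 − 0.25·72 = 17 and Ps = 0 + (1/3)·72 = 24.
Government outlay = subsidy × quantity = 7 × 72 = 504.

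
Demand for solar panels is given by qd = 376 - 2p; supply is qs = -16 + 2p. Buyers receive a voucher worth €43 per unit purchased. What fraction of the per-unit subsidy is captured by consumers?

Consumer share = 0.5

Pre-subsidy: 376 - 2p = -16 + 2p gives p* = 98, q* = 180.
With the rebate, buyers effectively pay pb = ps − 43, where ps is the price sellers receive.
Demand in terms of ps becomes qd = 376 − 2(ps − 43) = 462 - 2ps. Setting this equal to supply: 462 - 2ps = -16 + 2ps, so ps = 119.5.
Buyers pay pb = 119.5 − 43 = 76.5; q' = -16 + 2·119.5 = 223.
Buyers' price falls by p* − pb = 98 − 76.5 = 21.5; sellers' price rises by ps − p* = 119.5 − 98 = 21.5.
So consumers capture 21.5/43 = 0.5 of each unit of subsidy.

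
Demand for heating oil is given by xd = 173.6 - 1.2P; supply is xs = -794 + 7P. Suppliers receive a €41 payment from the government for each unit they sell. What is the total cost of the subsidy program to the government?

Government cost = €3034

Pre-subsidy: 173.6 - 1.2P = -794 + 7P gives P* = 118, x* = 32.
With the subsidy, sellers receive Ps = Pb + 41 for each unit, where Pb is the price buyers pay.
Supply in terms of Pb becomes xs = -794 + 7(Pb + 41) = -507 + 7Pb. Setting this equal to demand: 173.6 - 1.2Pb = -507 + 7Pb, so Pb = 83.
Sellers receive Ps = 83 + 41 = 124; x' = 173.6 − 1.2·83 = 74.
Government outlay = subsidy × quantity = 41 × 74 = 3034.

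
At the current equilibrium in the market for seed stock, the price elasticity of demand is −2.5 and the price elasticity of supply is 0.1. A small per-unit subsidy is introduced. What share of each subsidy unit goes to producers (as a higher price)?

Producer share = 25/26

For a small subsidy around the equilibrium, the benefit split depends on the relative slopes, which at a point are proportional to the elasticities.
Buyer share = εs/(εs + |εd|) = 0.1/(0.1 + 2.5) = 1/26; seller share = |εd|/(εs + |εd|) = 25/26.
So producers capture 25/26 of the subsidy.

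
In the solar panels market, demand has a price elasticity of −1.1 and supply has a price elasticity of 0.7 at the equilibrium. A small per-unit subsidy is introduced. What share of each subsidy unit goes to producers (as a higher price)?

For a small subsidy around the equilibrium, the benefit split depends on the relative slopes, which at a point are proportional to the elasticities.
Buyer share = εs/(εs + |εd|) = 0.7/(0.7 + 1.1) = 7/18; seller share = |εd|/(εs + |εd|) = 11/18.
So producers capture 11/18 of the subsidy.

Producer share = 11/18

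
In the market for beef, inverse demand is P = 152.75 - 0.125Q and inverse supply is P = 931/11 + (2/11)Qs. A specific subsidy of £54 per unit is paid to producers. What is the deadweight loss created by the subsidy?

Deadweight loss = £4752

Pre-subsidy: 152.75 - 0.125Q = 931/11 + (2/11)Q gives Q* = 222 and P* = 125.
With the subsidy, sellers receive Ps = Pb + 54 for each unit, where Pb is the price buyers pay.
On the curves, Pb = 152.75 - 0.125Q and Ps = 931/11 + (2/11)Q; the wedge Ps − Pb = 54 gives 931/11 + (2/11)Q − (152.75 - 0.125Q) = 54, so Q' = 398.
Then Pb = 152.75 − 0.125·398 = 103 and Ps = 931/11 + (2/11)·398 = 157.
The subsidy expands output by 398 − 222 = 176 past the efficient level; on those units the gap between marginal cost and willingness to pay runs from 0 up to 54.
DWL = ½ × 54 × 176 = 4752.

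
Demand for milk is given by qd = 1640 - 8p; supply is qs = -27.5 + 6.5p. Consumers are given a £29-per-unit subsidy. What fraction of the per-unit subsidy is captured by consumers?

Consumer share = 13/29

Pre-subsidy: 1640 - 8p = -27.5 + 6.5p gives p* = 115, q* = 720.
With the rebate, buyers effectively pay pb = ps − 29, where ps is the price sellers receive.
Demand in terms of ps becomes qd = 1640 − 8(ps − 29) = 1872 - 8ps. Setting this equal to supply: 1872 - 8ps = -27.5 + 6.5ps, so ps = 131.
Buyers pay pb = 131 − 29 = 102; q' = -27.5 + 6.5·131 = 824.
Buyers' price falls by p* − pb = 115 − 102 = 13; sellers' price rises by ps − p* = 131 − 115 = 16.
So consumers capture 13/29 = 13/29 of each unit of subsidy.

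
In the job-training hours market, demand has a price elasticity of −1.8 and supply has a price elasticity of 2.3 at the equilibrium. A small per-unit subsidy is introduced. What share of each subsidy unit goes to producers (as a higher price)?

For a small subsidy around the equilibrium, the benefit split depends on the relative slopes, which at a point are proportional to the elasticities.
Buyer share = εs/(εs + |εd|) = 2.3/(2.3 + 1.8) = 23/41; seller share = |εd|/(εs + |εd|) = 18/41.
So producers capture 18/41 of the subsidy.

Producer share = 18/41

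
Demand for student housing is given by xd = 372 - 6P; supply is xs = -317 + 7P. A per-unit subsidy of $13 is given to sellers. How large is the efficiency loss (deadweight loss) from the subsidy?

Deadweight loss = $273

Pre-subsidy: 372 - 6P = -317 + 7P gives P* = 53, x* = 54.
With the subsidy, sellers receive Ps = Pb + 13 for each unit, where Pb is the price buyers pay.
Supply in terms of Pb becomes xs = -317 + 7(Pb + 13) = -226 + 7Pb. Setting this equal to demand: 372 - 6Pb = -226 + 7Pb, so Pb = 46.
Sellers receive Ps = 46 + 13 = 59; x' = 372 − 6·46 = 96.
The subsidy expands output by 96 − 54 = 42 past the efficient level; on those units the gap between marginal cost and willingness to pay runs from 0 up to 13.
DWL = ½ × 13 × 42 = 273.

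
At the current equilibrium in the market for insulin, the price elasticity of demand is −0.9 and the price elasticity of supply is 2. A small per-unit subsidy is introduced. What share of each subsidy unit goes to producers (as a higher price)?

For a small subsidy around the equilibrium, the benefit split depends on the relative slopes, which at a point are proportional to the elasticities.
Buyer share = εs/(εs + |εd|) = 2/(2 + 0.9) = 20/29; seller share = |εd|/(εs + |εd|) = 9/29.
So producers capture 9/29 of the subsidy.

Producer share = 9/29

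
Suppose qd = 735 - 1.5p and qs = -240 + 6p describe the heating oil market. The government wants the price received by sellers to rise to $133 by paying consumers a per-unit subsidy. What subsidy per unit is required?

Required subsidy s = $15 per unit

At a seller price of 133, quantity supplied is -240 + 6·133 = 558.
Buyers absorb 558 only when they pay pb with 735 − 1.5·pb = 558, i.e. pb = 118.
s = ps − pb = 133 − 118 = 15.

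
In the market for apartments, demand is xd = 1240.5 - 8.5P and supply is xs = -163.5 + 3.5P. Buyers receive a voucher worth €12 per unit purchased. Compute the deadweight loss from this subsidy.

Deadweight loss = €178.5

Pre-subsidy: 1240.5 - 8.5P = -163.5 + 3.5P gives P* = 117, x* = 246.
With the rebate, buyers effectively pay Pb = Ps − 12, where Ps is the price sellers receive.
Demand in terms of Ps becomes xd = 1240.5 − 8.5(Ps − 12) = 1342.5 - 8.5Ps. Setting this equal to supply: 1342.5 - 8.5Ps = -163.5 + 3.5Ps, so Ps = 125.5.
Buyers pay Pb = 125.5 − 12 = 113.5; x' = -163.5 + 3.5·125.5 = 275.75.
The subsidy expands output by 275.75 − 246 = 29.75 past the efficient level; on those units the gap between marginal cost and willingness to pay runs from 0 up to 12.
DWL = ½ × 12 × 29.75 = 178.5.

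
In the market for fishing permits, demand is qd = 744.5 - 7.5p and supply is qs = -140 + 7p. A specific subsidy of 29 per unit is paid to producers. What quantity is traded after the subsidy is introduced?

q' = 392

Pre-subsidy: 744.5 - 7.5p = -140 + 7p gives p* = 61, q* = 287.
With the subsidy, sellers receive ps = pb + 29 for each unit, where pb is the price buyers pay.
Supply in terms of pb becomes qs = -140 + 7(pb + 29) = 63 + 7pb. Setting this equal to demand: 744.5 - 7.5pb = 63 + 7pb, so pb = 47.
Sellers receive ps = 47 + 29 = 76; q' = 744.5 − 7.5·47 = 392.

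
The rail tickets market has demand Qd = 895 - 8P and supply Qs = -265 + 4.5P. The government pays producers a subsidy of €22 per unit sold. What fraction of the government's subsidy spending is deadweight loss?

Pre-subsidy: 895 - 8P = -265 + 4.5P gives P* = 92.8, Q* = 152.6.
With the subsidy, sellers receive Ps = Pb + 22 for each unit, where Pb is the price buyers pay.
Supply in terms of Pb becomes Qs = -265 + 4.5(Pb + 22) = -166 + 4.5Pb. Setting this equal to demand: 895 - 8Pb = -166 + 4.5Pb, so Pb = 84.88.
Sellers receive Ps = 84.88 + 22 = 106.88; Q' = 895 − 8·84.88 = 215.96.
ΔCS = ½(152.6 + 215.96)(92.8 − 84.88) = 1459.4976; ΔPS = ½(152.6 + 215.96)(106.88 − 92.8) = 2594.6624.
Government spending = 22 × 215.96 = 4751.12.
DWL = ½ × 22 × (215.96 − 152.6) = 696.96; fraction = 696.96 / 4751.12 = 792/5399.

DWL / government spending = 792/5399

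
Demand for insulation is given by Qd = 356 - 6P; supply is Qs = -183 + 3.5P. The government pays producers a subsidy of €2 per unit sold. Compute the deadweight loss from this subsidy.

Deadweight loss = 84/19

Pre-subsidy: 356 - 6P = -183 + 3.5P gives P* = 1078/19, Q* = 296/19.
With the subsidy, sellers receive Ps = Pb + 2 for each unit, where Pb is the price buyers pay.
Supply in terms of Pb becomes Qs = -183 + 3.5(Pb + 2) = -176 + 3.5Pb. Setting this equal to demand: 356 - 6Pb = -176 + 3.5Pb, so Pb = 56.
Sellers receive Ps = 56 + 2 = 58; Q' = 356 − 6·56 = 20.
The subsidy expands output by 20 − 296/19 = 84/19 past the efficient level; on those units the gap between marginal cost and willingness to pay runs from 0 up to 2.
DWL = ½ × 2 × 84/19 = 84/19.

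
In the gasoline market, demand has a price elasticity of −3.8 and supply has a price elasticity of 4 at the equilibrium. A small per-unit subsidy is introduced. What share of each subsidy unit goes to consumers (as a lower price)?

For a small subsidy around the equilibrium, the benefit split depends on the relative slopes, which at a point are proportional to the elasticities.
Buyer share = εs/(εs + |εd|) = 4/(4 + 3.8) = 20/39; seller share = |εd|/(εs + |εd|) = 19/39.

Consumer share = 20/39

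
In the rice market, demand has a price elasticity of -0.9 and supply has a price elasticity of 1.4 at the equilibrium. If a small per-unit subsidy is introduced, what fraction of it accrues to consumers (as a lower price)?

For a small subsidy around the equilibrium, the benefit split depends on the relative slopes, which at a point are proportional to the elasticities.
Buyer share = εs/(εs + |εd|) = 1.4/(1.4 + 0.9) = 14/23; seller share = |εd|/(εs + |εd|) = 9/23.

Consumer share = 14/23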